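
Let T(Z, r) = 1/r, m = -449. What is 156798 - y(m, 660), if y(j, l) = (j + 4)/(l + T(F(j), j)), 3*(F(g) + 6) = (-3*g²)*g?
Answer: 46465562327/296339 ≈ 1.5680e+5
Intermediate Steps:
F(g) = -6 - g³ (F(g) = -6 + ((-3*g²)*g)/3 = -6 + (-3*g³)/3 = -6 - g³)
y(j, l) = (4 + j)/(l + 1/j) (y(j, l) = (j + 4)/(l + 1/j) = (4 + j)/(l + 1/j))
156798 - y(m, 660) = 156798 - (-449)*(4 - 449)/(1 - 449*660) = 156798 - (-449)*(-445)/(1 - 296340) = 156798 - (-449)*(-445)/(-296339) = 156798 - (-449)*(-1)*(-445)/296339 = 156798 - 1*(-199805/296339) = 156798 + 199805/296339 = 46465562327/296339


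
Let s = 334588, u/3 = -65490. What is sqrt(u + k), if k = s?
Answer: sqrt(138118) ≈ 371.64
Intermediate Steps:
u = -196470 (u = 3*(-65490) = -196470)
k = 334588
sqrt(u + k) = sqrt(-196470 + 334588) = sqrt(138118)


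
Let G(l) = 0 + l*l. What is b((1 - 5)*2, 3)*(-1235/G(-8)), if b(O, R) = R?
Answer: -3705/64 ≈ -57.891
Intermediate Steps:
G(l) = l² (G(l) = 0 + l² = l²)
b((1 - 5)*2, 3)*(-1235/G(-8)) = 3*(-1235/((-8)²)) = 3*(-1235/64) = -3705/64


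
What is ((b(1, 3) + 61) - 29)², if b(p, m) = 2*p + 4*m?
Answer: 2116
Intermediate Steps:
((b(1, 3) + 61) - 29)² = (((2*1 + 4*3) + 61) - 29)² = (((2 + 12) + 61) - 29)² = ((14 + 61) - 29)² = (75 - 29)² = 46² = 2116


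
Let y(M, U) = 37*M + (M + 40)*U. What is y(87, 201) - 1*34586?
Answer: -5840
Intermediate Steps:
y(M, U) = 37*M + U*(40 + M) (y(M, U) = 37*M + (40 + M)*U = 37*M + U*(40 + M))
y(87, 201) - 1*34586 = (37*87 + 40*201 + 87*201) - 1*34586 = (3219 + 8040 + 17487) - 34586 = 28746 - 34586 = -5840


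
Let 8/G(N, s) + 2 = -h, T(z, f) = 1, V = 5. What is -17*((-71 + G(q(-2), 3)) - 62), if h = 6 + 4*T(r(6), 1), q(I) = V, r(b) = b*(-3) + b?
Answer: 6817/3 ≈ 2272.3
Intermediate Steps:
r(b) = -2*b (r(b) = -3*b + b = -2*b)
q(I) = 5
h = 10 (h = 6 + 4*1 = 6 + 4 = 10)
G(N, s) = -⅔ (G(N, s) = 8/(-2 - 1*10) = 8/(-2 - 10) = 8/(-12) = 8*(-1/12) = -⅔)
-17*((-71 + G(q(-2), 3)) - 62) = -17*((-71 - ⅔) - 62) = -17*(-215/3 - 62) = -17*(-401/3) = 6817/3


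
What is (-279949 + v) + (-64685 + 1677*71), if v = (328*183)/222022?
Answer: -25040388225/111011 ≈ -2.2557e+5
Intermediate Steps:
v = 30012/111011 (v = 60024*(1/222022) = 30012/111011 ≈ 0.27035)
(-279949 + v) + (-64685 + 1677*71) = (-279949 + 30012/111011) + (-64685 + 1677*71) = -31077388427/111011 + (-64685 + 119067) = -31077388427/111011 + 54382 = -25040388225/111011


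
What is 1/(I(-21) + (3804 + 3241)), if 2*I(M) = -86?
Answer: 1/7002 ≈ 0.00014282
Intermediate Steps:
I(M) = -43 (I(M) = (½)*(-86) = -43)
1/(I(-21) + (3804 + 3241)) = 1/(-43 + (3804 + 3241)) = 1/(-43 + 7045) = 1/7002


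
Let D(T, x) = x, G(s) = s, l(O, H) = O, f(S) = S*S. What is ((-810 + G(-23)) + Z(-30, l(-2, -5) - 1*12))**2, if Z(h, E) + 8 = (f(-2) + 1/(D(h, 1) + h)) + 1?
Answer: 587820025/841 ≈ 6.9895e+5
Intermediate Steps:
f(S) = S**2
Z(h, E) = -3 + 1/(1 + h) (Z(h, E) = -8 + (((-2)**2 + 1/(1 + h)) + 1) = -8 + ((4 + 1/(1 + h)) + 1) = -8 + (5 + 1/(1 + h)) = -3 + 1/(1 + h))
((-810 + G(-23)) + Z(-30, l(-2, -5) - 1*12))**2 = ((-810 - 23) + (-2 - 3*(-30))/(1 - 30))**2 = (-833 + (-2 + 90)/(-29))**2 = (-833 - 1/29*88)**2 = (-833 - 88/29)**2 = (-24245/29)**2 = 587820025/841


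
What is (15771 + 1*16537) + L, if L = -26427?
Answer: 5881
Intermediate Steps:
(15771 + 1*16537) + L = (15771 + 1*16537) - 26427 = (15771 + 16537) - 26427 = 32308 - 26427 = 5881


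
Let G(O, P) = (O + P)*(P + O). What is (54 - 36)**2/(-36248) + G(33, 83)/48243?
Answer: 118030589/437178066 ≈ 0.26998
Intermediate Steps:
G(O, P) = (O + P)**2 (G(O, P) = (O + P)*(O + P) = (O + P)**2)
(54 - 36)**2/(-36248) + G(33, 83)/48243 = (54 - 36)**2/(-36248) + (33 + 83)**2/48243 = 18**2*(-1/36248) + 116**2*(1/48243) = 324*(-1/36248) + 13456*(1/48243) = -81/9062 + 13456/48243 = 118030589/437178066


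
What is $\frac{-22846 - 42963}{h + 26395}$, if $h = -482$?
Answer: $- \frac{65809}{25913} \approx -2.5396$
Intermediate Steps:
$\frac{-22846 - 42963}{h + 26395} = \frac{-22846 - 42963}{-482 + 26395} = - \frac{65809}{25913}$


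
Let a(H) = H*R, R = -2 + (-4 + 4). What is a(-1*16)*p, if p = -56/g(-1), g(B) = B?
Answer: 1792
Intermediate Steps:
R = -2 (R = -2 + 0 = -2)
a(H) = -2*H (a(H) = H*(-2) = -2*H)
p = 56 (p = -56/(-1) = -56*(-1) = 56)
a(-1*16)*p = -(-2)*16*56 = -2*(-16)*56 = 32*56 = 1792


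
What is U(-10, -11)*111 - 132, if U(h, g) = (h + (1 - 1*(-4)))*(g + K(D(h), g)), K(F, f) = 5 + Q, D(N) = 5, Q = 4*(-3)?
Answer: 9858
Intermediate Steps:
Q = -12
K(F, f) = -7 (K(F, f) = 5 - 12 = -7)
U(h, g) = (-7 + g)*(5 + h) (U(h, g) = (h + (1 - 1*(-4)))*(g - 7) = (h + (1 + 4))*(-7 + g) = (h + 5)*(-7 + g) = (5 + h)*(-7 + g) = (-7 + g)*(5 + h))
U(-10, -11)*111 - 132 = (-35 - 7*(-10) + 5*(-11) - 11*(-10))*111 - 132 = (-35 + 70 - 55 + 110)*111 - 132 = 90*111 - 132 = 9990 - 132 = 9858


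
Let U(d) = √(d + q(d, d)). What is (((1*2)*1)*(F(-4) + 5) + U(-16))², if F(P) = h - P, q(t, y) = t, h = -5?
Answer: 32 + 64*I*√2 ≈ 32.0 + 90.51*I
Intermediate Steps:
F(P) = -5 - P
U(d) = √2*√d (U(d) = √(d + d) = √(2*d) = √2*√d)
(((1*2)*1)*(F(-4) + 5) + U(-16))² = (((1*2)*1)*((-5 - 1*(-4)) + 5) + √2*√(-16))² = ((2*1)*((-5 + 4) + 5) + √2*(4*I))² = (2*(-1 + 5) + 4*I*√2)² = (2*4 + 4*I*√2)² = (8 + 4*I*√2)²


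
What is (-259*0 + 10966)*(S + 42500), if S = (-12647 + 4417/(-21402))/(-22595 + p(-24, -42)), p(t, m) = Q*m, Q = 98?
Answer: 133216040532431813/285834411 ≈ 4.6606e+8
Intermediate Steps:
p(t, m) = 98*m
S = 270675511/571668822 (S = (-12647 + 4417/(-21402))/(-22595 + 98*(-42)) = (-12647 + 4417*(-1/21402))/(-22595 - 4116) = (-12647 - 4417/21402)/(-26711) = -270675511/21402*(-1/26711) = 270675511/571668822 ≈ 0.47348)
(-259*0 + 10966)*(S + 42500) = (-259*0 + 10966)*(270675511/571668822 + 42500) = (0 + 10966)*(24296195610511/571668822) = 10966*(24296195610511/571668822) = 133216040532431813/285834411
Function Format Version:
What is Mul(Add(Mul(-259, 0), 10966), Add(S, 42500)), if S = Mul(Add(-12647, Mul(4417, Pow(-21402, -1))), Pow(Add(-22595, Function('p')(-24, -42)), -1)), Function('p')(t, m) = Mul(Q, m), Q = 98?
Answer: Rational(133216040532431813, 285834411) ≈ 4.6606e+8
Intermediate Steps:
Function('p')(t, m) = Mul(98, m)
S = Rational(270675511, 571668822) (S = Mul(Add(-12647, Mul(4417, Pow(-21402, -1))), Pow(Add(-22595, Mul(98, -42)), -1)) = Mul(Add(-12647, Mul(4417, Rational(-1, 21402))), Pow(Add(-22595, -4116), -1)) = Mul(Add(-12647, Rational(-4417, 21402)), Pow(-26711, -1)) = Mul(Rational(-270675511, 21402), Rational(-1, 26711)) = Rational(270675511, 571668822) ≈ 0.47348)
Mul(Add(Mul(-259, 0), 10966), Add(S, 42500)) = Mul(Add(Mul(-259, 0), 10966), Add(Rational(270675511, 571668822), 42500)) = Mul(Add(0, 10966), Rational(24296195610511, 571668822)) = Mul(10966, Rational(24296195610511, 571668822)) = Rational(133216040532431813, 285834411)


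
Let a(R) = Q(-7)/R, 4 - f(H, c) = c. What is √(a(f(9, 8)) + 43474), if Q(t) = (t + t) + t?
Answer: √173917/2 ≈ 208.52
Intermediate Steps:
Q(t) = 3*t (Q(t) = 2*t + t = 3*t)
f(H, c) = 4 - c
a(R) = -21/R (a(R) = (3*(-7))/R = -21/R)
√(a(f(9, 8)) + 43474) = √(-21/(4 - 1*8) + 43474) = √(-21/(4 - 8) + 43474) = √(-21/(-4) + 43474) = √(-21*(-¼) + 43474) = √(21/4 + 43474) = √(173917/4) = √173917/2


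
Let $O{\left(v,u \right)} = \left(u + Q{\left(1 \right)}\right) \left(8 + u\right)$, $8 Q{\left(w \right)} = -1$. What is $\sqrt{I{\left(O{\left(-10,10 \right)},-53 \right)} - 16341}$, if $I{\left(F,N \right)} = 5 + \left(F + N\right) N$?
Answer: $\frac{3 i \sqrt{10199}}{2} \approx 151.49 i$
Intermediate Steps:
$Q{\left(w \right)} = - \frac{1}{8}$ ($Q{\left(w \right)} = \frac{1}{8} \left(-1\right) = - \frac{1}{8}$)
$O{\left(v,u \right)} = \left(8 + u\right) \left(- \frac{1}{8} + u\right)$ ($O{\left(v,u \right)} = \left(u - \frac{1}{8}\right) \left(8 + u\right) = \left(- \frac{1}{8} + u\right) \left(8 + u\right) = \left(8 + u\right) \left(- \frac{1}{8} + u\right)$)
$I{\left(F,N \right)} = 5 + N \left(F + N\right)$
$\sqrt{I{\left(O{\left(-10,10 \right)},-53 \right)} - 16341} = \sqrt{\left(5 + \left(-53\right)^{2} + \left(-1 + 10^{2} + \frac{63}{8} \cdot 10\right) \left(-53\right)\right) - 16341} = \sqrt{\left(5 + 2809 + \left(-1 + 100 + \frac{315}{4}\right) \left(-53\right)\right) - 16341} = \sqrt{\left(5 + 2809 + \frac{711}{4} \left(-53\right)\right) - 16341} = \sqrt{\left(5 + 2809 - \frac{37683}{4}\right) - 16341} = \sqrt{- \frac{26427}{4} - 16341} = \sqrt{- \frac{91791}{4}} = \frac{3 i \sqrt{10199}}{2}$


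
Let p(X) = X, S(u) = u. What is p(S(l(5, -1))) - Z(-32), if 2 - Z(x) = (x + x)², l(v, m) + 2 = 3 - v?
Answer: 4090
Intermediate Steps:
l(v, m) = 1 - v (l(v, m) = -2 + (3 - v) = 1 - v)
Z(x) = 2 - 4*x² (Z(x) = 2 - (x + x)² = 2 - (2*x)² = 2 - 4*x²)
p(S(l(5, -1))) - Z(-32) = (1 - 1*5) - (2 - 4*(-32)²) = (1 - 5) - (2 - 4*1024) = -4 - (2 - 4096) = -4 - 1*(-4094) = -4 + 4094 = 4090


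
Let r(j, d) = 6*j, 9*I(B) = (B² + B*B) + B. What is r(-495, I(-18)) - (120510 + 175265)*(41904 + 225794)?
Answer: -79178378920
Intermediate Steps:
I(B) = B/9 + 2*B²/9 (I(B) = ((B² + B*B) + B)/9 = ((B² + B²) + B)/9 = (2*B² + B)/9 = (B + 2*B²)/9 = B/9 + 2*B²/9)
r(-495, I(-18)) - (120510 + 175265)*(41904 + 225794) = 6*(-495) - (120510 + 175265)*(41904 + 225794) = -2970 - 295775*267698 = -2970 - 1*79178375950 = -2970 - 79178375950 = -79178378920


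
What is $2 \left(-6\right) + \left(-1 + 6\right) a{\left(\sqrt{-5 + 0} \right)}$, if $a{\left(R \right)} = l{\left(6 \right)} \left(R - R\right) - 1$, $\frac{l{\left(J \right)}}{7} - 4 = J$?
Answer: $-17$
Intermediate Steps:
$l{\left(J \right)} = 28 + 7 J$
$a{\left(R \right)} = -1$ ($a{\left(R \right)} = \left(28 + 7 \cdot 6\right) \left(R - R\right) - 1 = \left(28 + 42\right) 0 - 1 = 70 \cdot 0 - 1 = 0 - 1 = -1$)
$2 \left(-6\right) + \left(-1 + 6\right) a{\left(\sqrt{-5 + 0} \right)} = 2 \left(-6\right) + \left(-1 + 6\right) \left(-1\right) = -12 + 5 \left(-1\right) = -12 - 5 = -17$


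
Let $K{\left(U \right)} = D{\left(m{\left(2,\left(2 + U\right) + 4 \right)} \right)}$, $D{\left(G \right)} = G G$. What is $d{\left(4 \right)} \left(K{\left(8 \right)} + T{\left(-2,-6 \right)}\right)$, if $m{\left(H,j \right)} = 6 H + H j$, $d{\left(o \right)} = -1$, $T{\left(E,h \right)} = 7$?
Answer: $-1607$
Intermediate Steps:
$D{\left(G \right)} = G^{2}$
$K{\left(U \right)} = \left(24 + 2 U\right)^{2}$ ($K{\left(U \right)} = \left(2 \left(6 + \left(\left(2 + U\right) + 4\right)\right)\right)^{2} = \left(2 \left(6 + \left(6 + U\right)\right)\right)^{2} = \left(2 \left(12 + U\right)\right)^{2} = \left(24 + 2 U\right)^{2}$)
$d{\left(4 \right)} \left(K{\left(8 \right)} + T{\left(-2,-6 \right)}\right) = - (4 \left(12 + 8\right)^{2} + 7) = - (4 \cdot 20^{2} + 7) = - (4 \cdot 400 + 7) = - (1600 + 7) = \left(-1\right) 1607 = -1607$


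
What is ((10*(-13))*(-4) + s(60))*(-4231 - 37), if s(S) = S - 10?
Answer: -2432760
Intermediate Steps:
s(S) = -10 + S
((10*(-13))*(-4) + s(60))*(-4231 - 37) = ((10*(-13))*(-4) + (-10 + 60))*(-4231 - 37) = (-130*(-4) + 50)*(-4268) = (520 + 50)*(-4268) = 570*(-4268) = -2432760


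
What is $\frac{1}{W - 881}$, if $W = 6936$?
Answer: $\frac{1}{6055} \approx 0.00016515$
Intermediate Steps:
$\frac{1}{W - 881} = \frac{1}{6936 - 881} = \frac{1}{6055}$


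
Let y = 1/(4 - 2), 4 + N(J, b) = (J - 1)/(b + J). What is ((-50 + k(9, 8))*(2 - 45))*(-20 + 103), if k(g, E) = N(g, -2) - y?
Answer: 2666043/14 ≈ 1.9043e+5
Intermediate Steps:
N(J, b) = -4 + (-1 + J)/(J + b) (N(J, b) = -4 + (J - 1)/(b + J) = -4 + (-1 + J)/(J + b))
y = ½ (y = 1/2 = ½ ≈ 0.50000)
k(g, E) = -½ + (7 - 3*g)/(-2 + g) (k(g, E) = (-1 - 4*(-2) - 3*g)/(g - 2) - 1*½ = (-1 + 8 - 3*g)/(-2 + g) - ½ = (7 - 3*g)/(-2 + g) - ½ = -½ + (7 - 3*g)/(-2 + g))
((-50 + k(9, 8))*(2 - 45))*(-20 + 103) = ((-50 + (16 - 7*9)/(2*(-2 + 9)))*(2 - 45))*(-20 + 103) = ((-50 + (½)*(16 - 63)/7)*(-43))*83 = ((-50 + (½)*(⅐)*(-47))*(-43))*83 = ((-50 - 47/14)*(-43))*83 = -747/14*(-43)*83 = (32121/14)*83 = 2666043/14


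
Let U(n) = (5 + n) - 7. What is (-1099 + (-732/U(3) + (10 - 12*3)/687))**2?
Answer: 1582370273929/471969 ≈ 3.3527e+6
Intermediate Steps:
U(n) = -2 + n
(-1099 + (-732/U(3) + (10 - 12*3)/687))**2 = (-1099 + (-732/(-2 + 3) + (10 - 12*3)/687))**2 = (-1099 + (-732/1 + (10 - 36)*(1/687)))**2 = (-1099 + (-732*1 - 26*1/687))**2 = (-1099 + (-732 - 26/687))**2 = (-1099 - 502910/687)**2 = (-1257923/687)**2 = 1582370273929/471969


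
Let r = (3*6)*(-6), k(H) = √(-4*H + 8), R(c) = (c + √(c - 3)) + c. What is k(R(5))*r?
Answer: -216*I*√(8 + √2) ≈ -662.74*I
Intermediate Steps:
R(c) = √(-3 + c) + 2*c (R(c) = (c + √(-3 + c)) + c = √(-3 + c) + 2*c)
k(H) = √(8 - 4*H)
r = -108 (r = 18*(-6) = -108)
k(R(5))*r = (2*√(2 - (√(-3 + 5) + 2*5)))*(-108) = (2*√(2 - (√2 + 10)))*(-108) = (2*√(2 - (10 + √2)))*(-108) = (2*√(2 + (-10 - √2)))*(-108) = (2*√(-8 - √2))*(-108) = -216*√(-8 - √2)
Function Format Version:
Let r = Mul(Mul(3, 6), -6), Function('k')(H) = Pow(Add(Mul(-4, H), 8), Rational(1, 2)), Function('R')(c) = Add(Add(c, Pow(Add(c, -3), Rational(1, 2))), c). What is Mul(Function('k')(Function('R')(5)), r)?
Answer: Mul(-216, I, Pow(Add(8, Pow(2, Rational(1, 2))), Rational(1, 2))) ≈ Mul(-662.74, I)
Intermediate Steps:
Function('R')(c) = Add(Pow(Add(-3, c), Rational(1, 2)), Mul(2, c)) (Function('R')(c) = Add(Add(c, Pow(Add(-3, c), Rational(1, 2))), c) = Add(Pow(Add(-3, c), Rational(1, 2)), Mul(2, c)))
Function('k')(H) = Pow(Add(8, Mul(-4, H)), Rational(1, 2))
r = -108 (r = Mul(18, -6) = -108)
Mul(Function('k')(Function('R')(5)), r) = Mul(Mul(2, Pow(Add(2, Mul(-1, Add(Pow(Add(-3, 5), Rational(1, 2)), Mul(2, 5)))), Rational(1, 2))), -108) = Mul(Mul(2, Pow(Add(2, Mul(-1, Add(Pow(2, Rational(1, 2)), 10))), Rational(1, 2))), -108) = Mul(Mul(2, Pow(Add(2, Mul(-1, Add(10, Pow(2, Rational(1, 2))))), Rational(1, 2))), -108) = Mul(Mul(2, Pow(Add(2, Add(-10, Mul(-1, Pow(2, Rational(1, 2))))), Rational(1, 2))), -108) = Mul(Mul(2, Pow(Add(-8, Mul(-1, Pow(2, Rational(1, 2)))), Rational(1, 2))), -108) = Mul(-216, Pow(Add(-8, Mul(-1, Pow(2, Rational(1, 2)))), Rational(1, 2)))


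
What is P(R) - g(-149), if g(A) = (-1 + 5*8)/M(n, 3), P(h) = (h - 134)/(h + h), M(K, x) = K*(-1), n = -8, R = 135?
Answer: -5261/1080 ≈ -4.8713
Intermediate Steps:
M(K, x) = -K
P(h) = (-134 + h)/(2*h) (P(h) = (-134 + h)/((2*h)) = (-134 + h)*(1/(2*h)) = (-134 + h)/(2*h))
g(A) = 39/8 (g(A) = (-1 + 5*8)/((-1*(-8))) = (-1 + 40)/8 = 39*(⅛) = 39/8)
P(R) - g(-149) = (½)*(-134 + 135)/135 - 1*39/8 = (½)*(1/135)*1 - 39/8 = 1/270 - 39/8 = -5261/1080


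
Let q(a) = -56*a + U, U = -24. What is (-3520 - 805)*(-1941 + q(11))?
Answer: 11162825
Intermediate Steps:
q(a) = -24 - 56*a (q(a) = -56*a - 24 = -24 - 56*a)
(-3520 - 805)*(-1941 + q(11)) = (-3520 - 805)*(-1941 + (-24 - 56*11)) = -4325*(-1941 + (-24 - 616)) = -4325*(-1941 - 640) = -4325*(-2581) = 11162825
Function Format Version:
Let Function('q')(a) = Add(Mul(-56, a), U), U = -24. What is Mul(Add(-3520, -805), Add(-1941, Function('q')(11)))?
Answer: 11162825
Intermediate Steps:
Function('q')(a) = Add(-24, Mul(-56, a)) (Function('q')(a) = Add(Mul(-56, a), -24) = Add(-24, Mul(-56, a)))
Mul(Add(-3520, -805), Add(-1941, Function('q')(11))) = Mul(Add(-3520, -805), Add(-1941, Add(-24, Mul(-56, 11)))) = Mul(-4325, Add(-1941, Add(-24, -616))) = Mul(-4325, Add(-1941, -640)) = Mul(-4325, -2581) = 11162825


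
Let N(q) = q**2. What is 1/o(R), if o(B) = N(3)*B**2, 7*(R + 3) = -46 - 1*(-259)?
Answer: 49/331776 ≈ 0.00014769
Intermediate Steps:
R = 192/7 (R = -3 + (-46 - 1*(-259))/7 = -3 + (-46 + 259)/7 = -3 + (1/7)*213 = -3 + 213/7 = 192/7 ≈ 27.429)
o(B) = 9*B**2 (o(B) = 3**2*B**2 = 9*B**2)
1/o(R) = 1/(9*(192/7)**2) = 1/(9*(36864/49)) = 1/(331776/49) = 49/331776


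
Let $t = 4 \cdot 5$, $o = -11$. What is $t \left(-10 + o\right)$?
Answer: $-420$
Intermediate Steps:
$t = 20$
$t \left(-10 + o\right) = 20 \left(-10 - 11\right) = 20 \left(-21\right) = -420$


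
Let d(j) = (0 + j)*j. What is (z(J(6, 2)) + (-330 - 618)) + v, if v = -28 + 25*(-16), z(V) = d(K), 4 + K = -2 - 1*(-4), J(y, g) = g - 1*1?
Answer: -1372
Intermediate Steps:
J(y, g) = -1 + g (J(y, g) = g - 1 = -1 + g)
K = -2 (K = -4 + (-2 - 1*(-4)) = -4 + (-2 + 4) = -4 + 2 = -2)
d(j) = j**2 (d(j) = j*j = j**2)
z(V) = 4 (z(V) = (-2)**2 = 4)
v = -428 (v = -28 - 400 = -428)
(z(J(6, 2)) + (-330 - 618)) + v = (4 + (-330 - 618)) - 428 = (4 - 948) - 428 = -944 - 428 = -1372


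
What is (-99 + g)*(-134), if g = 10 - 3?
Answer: 12328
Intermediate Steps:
g = 7
(-99 + g)*(-134) = (-99 + 7)*(-134) = -92*(-134) = 12328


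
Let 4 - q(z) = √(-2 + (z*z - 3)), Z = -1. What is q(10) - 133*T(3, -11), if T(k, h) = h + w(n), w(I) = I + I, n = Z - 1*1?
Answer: 1999 - √95 ≈ 1989.3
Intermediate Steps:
n = -2 (n = -1 - 1*1 = -1 - 1 = -2)
w(I) = 2*I
q(z) = 4 - √(-5 + z²) (q(z) = 4 - √(-2 + (z*z - 3)) = 4 - √(-2 + (z² - 3)) = 4 - √(-2 + (-3 + z²)) = 4 - √(-5 + z²))
T(k, h) = -4 + h (T(k, h) = h + 2*(-2) = h - 4 = -4 + h)
q(10) - 133*T(3, -11) = (4 - √(-5 + 10²)) - 133*(-4 - 11) = (4 - √(-5 + 100)) - 133*(-15) = (4 - √95) + 1995 = 1999 - √95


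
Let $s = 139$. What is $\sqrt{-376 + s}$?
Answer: $i \sqrt{237} \approx 15.395 i$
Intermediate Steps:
$\sqrt{-376 + s} = \sqrt{-376 + 139} = \sqrt{-237} = i \sqrt{237}$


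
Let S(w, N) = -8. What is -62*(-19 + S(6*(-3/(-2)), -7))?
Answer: 1674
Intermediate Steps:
-62*(-19 + S(6*(-3/(-2)), -7)) = -62*(-19 - 8) = -62*(-27) = 1674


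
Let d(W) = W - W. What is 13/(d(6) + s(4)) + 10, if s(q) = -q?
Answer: 27/4 ≈ 6.7500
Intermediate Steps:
d(W) = 0
13/(d(6) + s(4)) + 10 = 13/(0 - 1*4) + 10 = 13/(0 - 4) + 10 = 13/(-4) + 10 = -¼*13 + 10 = -13/4 + 10 = 27/4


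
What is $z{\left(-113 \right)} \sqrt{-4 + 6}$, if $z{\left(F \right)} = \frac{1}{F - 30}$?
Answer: $- \frac{\sqrt{2}}{143} \approx -0.0098896$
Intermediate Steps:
$z{\left(F \right)} = \frac{1}{-30 + F}$
$z{\left(-113 \right)} \sqrt{-4 + 6} = \frac{\sqrt{-4 + 6}}{-30 - 113} = \frac{\sqrt{2}}{-143} = - \frac{\sqrt{2}}{143}$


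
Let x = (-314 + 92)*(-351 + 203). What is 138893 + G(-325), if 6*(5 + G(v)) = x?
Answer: 144364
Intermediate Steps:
x = 32856 (x = -222*(-148) = 32856)
G(v) = 5471 (G(v) = -5 + (⅙)*32856 = -5 + 5476 = 5471)
138893 + G(-325) = 138893 + 5471 = 144364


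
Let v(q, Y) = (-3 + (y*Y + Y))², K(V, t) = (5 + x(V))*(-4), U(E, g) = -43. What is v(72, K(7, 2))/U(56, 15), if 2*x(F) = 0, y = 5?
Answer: -15129/43 ≈ -351.84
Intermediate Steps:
x(F) = 0 (x(F) = (½)*0 = 0)
K(V, t) = -20 (K(V, t) = (5 + 0)*(-4) = 5*(-4) = -20)
v(q, Y) = (-3 + 6*Y)² (v(q, Y) = (-3 + (5*Y + Y))² = (-3 + 6*Y)²)
v(72, K(7, 2))/U(56, 15) = (9*(-1 + 2*(-20))²)/(-43) = (9*(-1 - 40)²)*(-1/43) = (9*(-41)²)*(-1/43) = (9*1681)*(-1/43) = 15129*(-1/43) = -15129/43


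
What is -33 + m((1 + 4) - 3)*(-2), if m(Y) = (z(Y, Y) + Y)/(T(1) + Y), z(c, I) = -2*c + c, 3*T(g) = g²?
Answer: -33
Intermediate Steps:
T(g) = g²/3
z(c, I) = -c
m(Y) = 0 (m(Y) = (-Y + Y)/((⅓)*1² + Y) = 0/((⅓)*1 + Y) = 0/(⅓ + Y) = 0)
-33 + m((1 + 4) - 3)*(-2) = -33 + 0*(-2) = -33 + 0 = -33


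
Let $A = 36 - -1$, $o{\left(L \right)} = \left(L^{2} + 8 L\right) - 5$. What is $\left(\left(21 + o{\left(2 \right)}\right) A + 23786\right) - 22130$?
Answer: $2988$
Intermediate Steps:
$o{\left(L \right)} = -5 + L^{2} + 8 L$
$A = 37$ ($A = 36 + 1 = 37$)
$\left(\left(21 + o{\left(2 \right)}\right) A + 23786\right) - 22130 = \left(\left(21 + \left(-5 + 2^{2} + 8 \cdot 2\right)\right) 37 + 23786\right) - 22130 = \left(\left(21 + \left(-5 + 4 + 16\right)\right) 37 + 23786\right) - 22130 = \left(\left(21 + 15\right) 37 + 23786\right) - 22130 = \left(36 \cdot 37 + 23786\right) - 22130 = \left(1332 + 23786\right) - 22130 = 25118 - 22130 = 2988$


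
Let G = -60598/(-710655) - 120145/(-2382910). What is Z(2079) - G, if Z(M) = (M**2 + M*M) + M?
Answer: 2928463762484273779/338685381210 ≈ 8.6466e+6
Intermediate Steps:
Z(M) = M + 2*M**2 (Z(M) = (M**2 + M**2) + M = 2*M**2 + M = M + 2*M**2)
G = 45956245031/338685381210 (G = -60598*(-1/710655) - 120145*(-1/2382910) = 60598/710655 + 24029/476582 = 45956245031/338685381210 ≈ 0.13569)
Z(2079) - G = 2079*(1 + 2*2079) - 1*45956245031/338685381210 = 2079*(1 + 4158) - 45956245031/338685381210 = 2079*4159 - 45956245031/338685381210 = 8646561 - 45956245031/338685381210 = 2928463762484273779/338685381210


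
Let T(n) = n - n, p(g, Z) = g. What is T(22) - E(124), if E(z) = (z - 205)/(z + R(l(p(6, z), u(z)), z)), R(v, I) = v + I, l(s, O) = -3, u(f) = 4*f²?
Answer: 81/245 ≈ 0.33061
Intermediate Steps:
T(n) = 0
R(v, I) = I + v
E(z) = (-205 + z)/(-3 + 2*z) (E(z) = (z - 205)/(z + (z - 3)) = (-205 + z)/(z + (-3 + z)) = (-205 + z)/(-3 + 2*z))
T(22) - E(124) = 0 - (-205 + 124)/(-3 + 2*124) = 0 - (-81)/(-3 + 248) = 0 - (-81)/245 = 0 - 1*(-81/245) = 0 + 81/245 = 81/245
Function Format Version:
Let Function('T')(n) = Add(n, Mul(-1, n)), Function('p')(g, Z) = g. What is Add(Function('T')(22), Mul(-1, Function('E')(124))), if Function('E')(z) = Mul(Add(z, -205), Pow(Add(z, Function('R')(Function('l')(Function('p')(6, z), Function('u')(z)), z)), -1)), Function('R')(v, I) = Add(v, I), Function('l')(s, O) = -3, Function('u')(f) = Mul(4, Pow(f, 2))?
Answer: Rational(81, 245) ≈ 0.33061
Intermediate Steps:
Function('T')(n) = 0
Function('R')(v, I) = Add(I, v)
Function('E')(z) = Mul(Pow(Add(-3, Mul(2, z)), -1), Add(-205, z)) (Function('E')(z) = Mul(Add(z, -205), Pow(Add(z, Add(z, -3)), -1)) = Mul(Add(-205, z), Pow(Add(z, Add(-3, z)), -1)) = Mul(Add(-205, z), Pow(Add(-3, Mul(2, z)), -1)) = Mul(Pow(Add(-3, Mul(2, z)), -1), Add(-205, z)))
Add(Function('T')(22), Mul(-1, Function('E')(124))) = Add(0, Mul(-1, Mul(Pow(Add(-3, Mul(2, 124)), -1), Add(-205, 124)))) = Add(0, Mul(-1, Mul(Pow(Add(-3, 248), -1), -81))) = Add(0, Mul(-1, Mul(Pow(245, -1), -81))) = Add(0, Mul(-1, Mul(Rational(1, 245), -81))) = Add(0, Mul(-1, Rational(-81, 245))) = Add(0, Rational(81, 245)) = Rational(81, 245)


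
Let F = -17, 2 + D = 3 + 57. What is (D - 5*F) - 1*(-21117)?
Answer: 21260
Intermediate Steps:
D = 58 (D = -2 + (3 + 57) = -2 + 60 = 58)
(D - 5*F) - 1*(-21117) = (58 - 5*(-17)) - 1*(-21117) = (58 + 85) + 21117 = 143 + 21117 = 21260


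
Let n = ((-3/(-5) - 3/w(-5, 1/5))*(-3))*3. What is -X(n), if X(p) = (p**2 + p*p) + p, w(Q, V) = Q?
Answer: -5562/25 ≈ -222.48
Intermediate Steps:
n = -54/5 (n = ((-3/(-5) - 3/(-5))*(-3))*3 = ((-3*(-1/5) - 3*(-1/5))*(-3))*3 = ((3/5 + 3/5)*(-3))*3 = ((6/5)*(-3))*3 = -18/5*3 = -54/5 ≈ -10.800)
X(p) = p + 2*p**2 (X(p) = (p**2 + p**2) + p = 2*p**2 + p = p + 2*p**2)
-X(n) = -(-54)*(1 + 2*(-54/5))/5 = -(-54)*(1 - 108/5)/5 = -(-54)*(-103)/(5*5) = -1*5562/25 = -5562/25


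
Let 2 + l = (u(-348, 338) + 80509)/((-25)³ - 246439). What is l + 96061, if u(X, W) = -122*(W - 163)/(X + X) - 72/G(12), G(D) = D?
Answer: 8760386784329/91198272 ≈ 96059.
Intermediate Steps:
u(X, W) = -6 - 61*(-163 + W)/X (u(X, W) = -122*(W - 163)/(X + X) - 72/12 = -122*(-163 + W)/(2*X) - 72*1/12 = -122*(-163 + W)/(2*X) - 6 = -61*(-163 + W)/X - 6 = -6 - 61*(-163 + W)/X)
l = -210422263/91198272 (l = -2 + ((9943 - 61*338 - 6*(-348))/(-348) + 80509)/((-25)³ - 246439) = -2 + (-(9943 - 20618 + 2088)/348 + 80509)/(-15625 - 246439) = -2 + (-1/348*(-8587) + 80509)/(-262064) = -2 + (8587/348 + 80509)*(-1/262064) = -2 + (28025719/348)*(-1/262064) = -2 - 28025719/91198272 = -210422263/91198272 ≈ -2.3073)
l + 96061 = -210422263/91198272 + 96061 = 8760386784329/91198272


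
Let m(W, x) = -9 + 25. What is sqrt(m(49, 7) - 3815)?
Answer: I*sqrt(3799) ≈ 61.636*I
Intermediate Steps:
m(W, x) = 16
sqrt(m(49, 7) - 3815) = sqrt(16 - 3815) = sqrt(-3799) = I*sqrt(3799)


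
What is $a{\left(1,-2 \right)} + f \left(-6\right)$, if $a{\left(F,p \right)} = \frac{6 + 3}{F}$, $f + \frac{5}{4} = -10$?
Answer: $\frac{153}{2} \approx 76.5$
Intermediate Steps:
$f = - \frac{45}{4}$ ($f = - \frac{5}{4} - 10 = - \frac{45}{4} \approx -11.25$)
$a{\left(F,p \right)} = \frac{9}{F}$
$a{\left(1,-2 \right)} + f \left(-6\right) = \frac{9}{1} - - \frac{135}{2} = 9 \cdot 1 + \frac{135}{2} = 9 + \frac{135}{2} = \frac{153}{2}$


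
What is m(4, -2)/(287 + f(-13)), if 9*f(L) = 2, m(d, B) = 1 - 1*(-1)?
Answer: 18/2585 ≈ 0.0069633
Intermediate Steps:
m(d, B) = 2 (m(d, B) = 1 + 1 = 2)
f(L) = 2/9 (f(L) = (⅑)*2 = 2/9)
m(4, -2)/(287 + f(-13)) = 2/(287 + 2/9) = 2/(2585/9) = (9/2585)*2 = 18/2585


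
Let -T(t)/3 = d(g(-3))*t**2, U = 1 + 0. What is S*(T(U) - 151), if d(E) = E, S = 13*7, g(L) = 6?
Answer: -15379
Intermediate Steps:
U = 1
S = 91
T(t) = -18*t**2
S*(T(U) - 151) = 91*(-18*1**2 - 151) = 91*(-18*1 - 151) = 91*(-18 - 151) = 91*(-169) = -15379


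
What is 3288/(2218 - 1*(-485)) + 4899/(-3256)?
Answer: -845423/2933656 ≈ -0.28818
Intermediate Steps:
3288/(2218 - 1*(-485)) + 4899/(-3256) = 3288/(2218 + 485) + 4899*(-1/3256) = 3288/2703 - 4899/3256 = 3288*(1/2703) - 4899/3256 = 1096/901 - 4899/3256 = -845423/2933656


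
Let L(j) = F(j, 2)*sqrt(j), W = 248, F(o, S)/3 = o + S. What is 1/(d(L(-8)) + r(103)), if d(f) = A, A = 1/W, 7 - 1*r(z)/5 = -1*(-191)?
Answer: -248/228159 ≈ -0.0010870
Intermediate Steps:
r(z) = -920 (r(z) = 35 - (-5)*(-191) = 35 - 5*191 = 35 - 955 = -920)
F(o, S) = 3*S + 3*o (F(o, S) = 3*(o + S) = 3*(S + o) = 3*S + 3*o)
L(j) = sqrt(j)*(6 + 3*j) (L(j) = (3*2 + 3*j)*sqrt(j) = (6 + 3*j)*sqrt(j) = sqrt(j)*(6 + 3*j))
A = 1/248 ≈ 0.0040323
d(f) = 1/248
1/(d(L(-8)) + r(103)) = 1/(1/248 - 920) = 1/(-228159/248) = -248/228159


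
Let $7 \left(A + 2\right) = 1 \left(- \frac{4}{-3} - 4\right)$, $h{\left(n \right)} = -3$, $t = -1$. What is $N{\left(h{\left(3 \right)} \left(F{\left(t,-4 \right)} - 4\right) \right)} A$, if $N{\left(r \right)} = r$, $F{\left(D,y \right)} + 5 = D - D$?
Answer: $- \frac{450}{7} \approx -64.286$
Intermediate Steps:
$F{\left(D,y \right)} = -5$ ($F{\left(D,y \right)} = -5 + \left(D - D\right) = -5 + 0 = -5$)
$A = - \frac{50}{21}$ ($A = -2 + \frac{1 \left(- \frac{4}{-3} - 4\right)}{7} = -2 + \frac{1 \left(\left(-4\right) \left(- \frac{1}{3}\right) - 4\right)}{7} = -2 + \frac{1 \left(\frac{4}{3} - 4\right)}{7} = -2 + \frac{1 \left(- \frac{8}{3}\right)}{7} = -2 + \frac{1}{7} \left(- \frac{8}{3}\right) = -2 - \frac{8}{21} = - \frac{50}{21} \approx -2.381$)
$N{\left(h{\left(3 \right)} \left(F{\left(t,-4 \right)} - 4\right) \right)} A = - 3 \left(-5 - 4\right) \left(- \frac{50}{21}\right) = \left(-3\right) \left(-9\right) \left(- \frac{50}{21}\right) = 27 \left(- \frac{50}{21}\right) = - \frac{450}{7}$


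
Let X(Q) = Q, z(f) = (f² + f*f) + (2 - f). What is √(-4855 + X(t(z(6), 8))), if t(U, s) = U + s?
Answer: 9*I*√59 ≈ 69.13*I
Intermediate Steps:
z(f) = 2 - f + 2*f² (z(f) = (f² + f²) + (2 - f) = 2*f² + (2 - f) = 2 - f + 2*f²)
√(-4855 + X(t(z(6), 8))) = √(-4855 + ((2 - 1*6 + 2*6²) + 8)) = √(-4855 + ((2 - 6 + 2*36) + 8)) = √(-4855 + ((2 - 6 + 72) + 8)) = √(-4855 + (68 + 8)) = √(-4855 + 76) = √(-4779) = 9*I*√59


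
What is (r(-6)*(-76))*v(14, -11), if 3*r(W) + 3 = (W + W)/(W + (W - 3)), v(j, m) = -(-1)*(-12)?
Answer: -3344/5 ≈ -668.80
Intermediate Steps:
v(j, m) = -12 (v(j, m) = -1*12 = -12)
r(W) = -1 + 2*W/(3*(-3 + 2*W)) (r(W) = -1 + ((W + W)/(W + (W - 3)))/3 = -1 + ((2*W)/(W + (-3 + W)))/3 = -1 + ((2*W)/(-3 + 2*W))/3 = -1 + (2*W/(-3 + 2*W))/3 = -1 + 2*W/(3*(-3 + 2*W)))
(r(-6)*(-76))*v(14, -11) = (((9 - 4*(-6))/(3*(-3 + 2*(-6))))*(-76))*(-12) = (((9 + 24)/(3*(-3 - 12)))*(-76))*(-12) = (((1/3)*33/(-15))*(-76))*(-12) = (((1/3)*(-1/15)*33)*(-76))*(-12) = -11/15*(-76)*(-12) = (836/15)*(-12) = -3344/5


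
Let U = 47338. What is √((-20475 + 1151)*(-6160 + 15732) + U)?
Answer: I*√184921990 ≈ 13599.0*I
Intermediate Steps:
√((-20475 + 1151)*(-6160 + 15732) + U) = √((-20475 + 1151)*(-6160 + 15732) + 47338) = √(-19324*9572 + 47338) = √(-184969328 + 47338) = √(-184921990) = I*√184921990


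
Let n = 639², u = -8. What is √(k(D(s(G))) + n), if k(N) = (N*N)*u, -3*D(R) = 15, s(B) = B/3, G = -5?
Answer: 7*√8329 ≈ 638.84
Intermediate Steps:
s(B) = B/3 (s(B) = B*(⅓) = B/3)
D(R) = -5 (D(R) = -⅓*15 = -5)
k(N) = -8*N² (k(N) = (N*N)*(-8) = N²*(-8) = -8*N²)
n = 408321
√(k(D(s(G))) + n) = √(-8*(-5)² + 408321) = √(-8*25 + 408321) = √(-200 + 408321) = √408121 = 7*√8329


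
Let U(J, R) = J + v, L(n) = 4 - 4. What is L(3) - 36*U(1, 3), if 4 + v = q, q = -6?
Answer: 324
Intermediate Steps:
L(n) = 0
v = -10 (v = -4 - 6 = -10)
U(J, R) = -10 + J (U(J, R) = J - 10 = -10 + J)
L(3) - 36*U(1, 3) = 0 - 36*(-10 + 1) = 0 - 36*(-9) = 0 + 324 = 324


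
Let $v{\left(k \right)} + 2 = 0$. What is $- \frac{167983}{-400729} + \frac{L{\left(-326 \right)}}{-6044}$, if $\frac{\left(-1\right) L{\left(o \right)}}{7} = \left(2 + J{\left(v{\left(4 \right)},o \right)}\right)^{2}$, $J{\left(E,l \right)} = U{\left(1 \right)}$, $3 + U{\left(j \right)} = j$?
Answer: $\frac{167983}{400729} \approx 0.41919$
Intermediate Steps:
$U{\left(j \right)} = -3 + j$
$v{\left(k \right)} = -2$ ($v{\left(k \right)} = -2 + 0 = -2$)
$J{\left(E,l \right)} = -2$ ($J{\left(E,l \right)} = -3 + 1 = -2$)
$L{\left(o \right)} = 0$ ($L{\left(o \right)} = - 7 \left(2 - 2\right)^{2} = - 7 \cdot 0^{2} = \left(-7\right) 0 = 0$)
$- \frac{167983}{-400729} + \frac{L{\left(-326 \right)}}{-6044} = - \frac{167983}{-400729} + \frac{0}{-6044} = \left(-167983\right) \left(- \frac{1}{400729}\right) + 0 \left(- \frac{1}{6044}\right) = \frac{167983}{400729} + 0 = \frac{167983}{400729}$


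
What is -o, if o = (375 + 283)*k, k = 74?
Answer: -48692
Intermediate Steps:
o = 48692 (o = (375 + 283)*74 = 658*74 = 48692)
-o = -1*48692 = -48692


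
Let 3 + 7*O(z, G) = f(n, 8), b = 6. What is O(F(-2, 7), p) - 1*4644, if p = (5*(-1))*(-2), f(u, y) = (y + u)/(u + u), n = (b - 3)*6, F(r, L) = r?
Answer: -585185/126 ≈ -4644.3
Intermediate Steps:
n = 18 (n = (6 - 3)*6 = 3*6 = 18)
f(u, y) = (u + y)/(2*u) (f(u, y) = (u + y)/((2*u)) = (u + y)*(1/(2*u)) = (u + y)/(2*u))
p = 10 (p = -5*(-2) = 10)
O(z, G) = -41/126 (O(z, G) = -3/7 + ((½)*(18 + 8)/18)/7 = -3/7 + ((½)*(1/18)*26)/7 = -3/7 + (⅐)*(13/18) = -3/7 + 13/126 = -41/126)
O(F(-2, 7), p) - 1*4644 = -41/126 - 1*4644 = -41/126 - 4644 = -585185/126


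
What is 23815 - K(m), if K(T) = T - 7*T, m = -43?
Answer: 23557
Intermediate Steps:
K(T) = -6*T
23815 - K(m) = 23815 - (-6)*(-43) = 23815 - 1*258 = 23815 - 258 = 23557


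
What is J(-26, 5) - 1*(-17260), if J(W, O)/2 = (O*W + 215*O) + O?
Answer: 19160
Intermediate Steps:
J(W, O) = 432*O + 2*O*W (J(W, O) = 2*((O*W + 215*O) + O) = 2*((215*O + O*W) + O) = 2*(216*O + O*W) = 432*O + 2*O*W)
J(-26, 5) - 1*(-17260) = 2*5*(216 - 26) - 1*(-17260) = 2*5*190 + 17260 = 1900 + 17260 = 19160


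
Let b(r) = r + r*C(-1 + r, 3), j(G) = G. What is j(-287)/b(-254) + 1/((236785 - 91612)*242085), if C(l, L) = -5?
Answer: -10086387036319/35706512996280 ≈ -0.28248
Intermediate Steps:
b(r) = -4*r (b(r) = r + r*(-5) = r - 5*r = -4*r)
j(-287)/b(-254) + 1/((236785 - 91612)*242085) = -287/((-4*(-254))) + 1/((236785 - 91612)*242085) = -287/1016 + (1/242085)/145173 = -287*1/1016 + (1/145173)*(1/242085) = -287/1016 + 1/35144205705 = -10086387036319/35706512996280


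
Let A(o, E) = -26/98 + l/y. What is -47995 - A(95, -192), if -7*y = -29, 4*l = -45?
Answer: -272786637/5684 ≈ -47992.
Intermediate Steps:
l = -45/4 (l = (¼)*(-45) = -45/4 ≈ -11.250)
y = 29/7 (y = -⅐*(-29) = 29/7 ≈ 4.1429)
A(o, E) = -16943/5684 (A(o, E) = -26/98 - 45/(4*29/7) = -26*1/98 - 45/4*7/29 = -13/49 - 315/116 = -16943/5684)
-47995 - A(95, -192) = -47995 - 1*(-16943/5684) = -47995 + 16943/5684 = -272786637/5684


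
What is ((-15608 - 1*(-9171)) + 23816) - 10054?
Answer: 7325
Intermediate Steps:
((-15608 - 1*(-9171)) + 23816) - 10054 = ((-15608 + 9171) + 23816) - 10054 = (-6437 + 23816) - 10054 = 17379 - 10054 = 7325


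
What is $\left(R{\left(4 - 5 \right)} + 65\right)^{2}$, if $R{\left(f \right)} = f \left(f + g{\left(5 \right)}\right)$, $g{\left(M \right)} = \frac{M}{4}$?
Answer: $\frac{67081}{16} \approx 4192.6$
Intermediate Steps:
$g{\left(M \right)} = \frac{M}{4}$ ($g{\left(M \right)} = M \frac{1}{4} = \frac{M}{4}$)
$R{\left(f \right)} = f \left(\frac{5}{4} + f\right)$ ($R{\left(f \right)} = f \left(f + \frac{1}{4} \cdot 5\right) = f \left(f + \frac{5}{4}\right) = f \left(\frac{5}{4} + f\right)$)
$\left(R{\left(4 - 5 \right)} + 65\right)^{2} = \left(\frac{\left(4 - 5\right) \left(5 + 4 \left(4 - 5\right)\right)}{4} + 65\right)^{2} = \left(\frac{1}{4} \left(-1\right) \left(5 + 4 \left(-1\right)\right) + 65\right)^{2} = \left(\frac{1}{4} \left(-1\right) \left(5 - 4\right) + 65\right)^{2} = \left(\frac{1}{4} \left(-1\right) 1 + 65\right)^{2} = \left(- \frac{1}{4} + 65\right)^{2} = \left(\frac{259}{4}\right)^{2} = \frac{67081}{16}$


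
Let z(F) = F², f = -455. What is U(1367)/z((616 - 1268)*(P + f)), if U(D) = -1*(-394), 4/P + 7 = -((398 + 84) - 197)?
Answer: 1049813/234509186138112 ≈ 4.4766e-9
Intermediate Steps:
P = -1/73 (P = 4/(-7 - ((398 + 84) - 197)) = 4/(-7 - (482 - 197)) = 4/(-7 - 1*285) = 4/(-7 - 285) = 4/(-292) = 4*(-1/292) = -1/73 ≈ -0.013699)
U(D) = 394
U(1367)/z((616 - 1268)*(P + f)) = 394/(((616 - 1268)*(-1/73 - 455))²) = 394/((-652*(-33216/73))²) = 394/((21656832/73)²) = 394/(469018372276224/5329) = 394*(5329/469018372276224) = 1049813/234509186138112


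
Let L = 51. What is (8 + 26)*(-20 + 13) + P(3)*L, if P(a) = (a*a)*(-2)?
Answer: -1156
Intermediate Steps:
P(a) = -2*a**2 (P(a) = a**2*(-2) = -2*a**2)
(8 + 26)*(-20 + 13) + P(3)*L = (8 + 26)*(-20 + 13) - 2*3**2*51 = 34*(-7) - 2*9*51 = -238 - 18*51 = -238 - 918 = -1156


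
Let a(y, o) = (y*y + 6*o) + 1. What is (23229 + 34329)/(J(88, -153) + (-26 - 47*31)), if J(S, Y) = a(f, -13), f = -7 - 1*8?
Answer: -19186/445 ≈ -43.115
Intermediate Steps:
f = -15 (f = -7 - 8 = -15)
a(y, o) = 1 + y² + 6*o (a(y, o) = (y² + 6*o) + 1 = 1 + y² + 6*o)
J(S, Y) = 148 (J(S, Y) = 1 + (-15)² + 6*(-13) = 1 + 225 - 78 = 148)
(23229 + 34329)/(J(88, -153) + (-26 - 47*31)) = (23229 + 34329)/(148 + (-26 - 47*31)) = 57558/(148 + (-26 - 1457)) = 57558/(148 - 1483) = 57558/(-1335) = 57558*(-1/1335) = -19186/445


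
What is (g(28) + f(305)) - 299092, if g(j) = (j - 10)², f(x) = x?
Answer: -298463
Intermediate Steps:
g(j) = (-10 + j)²
(g(28) + f(305)) - 299092 = ((-10 + 28)² + 305) - 299092 = (18² + 305) - 299092 = (324 + 305) - 299092 = 629 - 299092 = -298463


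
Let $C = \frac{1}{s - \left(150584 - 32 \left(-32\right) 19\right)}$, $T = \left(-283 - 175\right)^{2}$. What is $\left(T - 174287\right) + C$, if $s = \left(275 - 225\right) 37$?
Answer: $\frac{5966876629}{168190} \approx 35477.0$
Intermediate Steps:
$s = 1850$ ($s = 50 \cdot 37 = 1850$)
$T = 209764$ ($T = \left(-458\right)^{2} = 209764$)
$C = - \frac{1}{168190}$ ($C = \frac{1}{1850 - \left(150584 - 32 \left(-32\right) 19\right)} = \frac{1}{1850 - 170040} = \frac{1}{-168190} = - \frac{1}{168190} \approx -5.9457 \cdot 10^{-6}$)
$\left(T - 174287\right) + C = \left(209764 - 174287\right) - \frac{1}{168190} = 35477 - \frac{1}{168190} = \frac{5966876629}{168190}$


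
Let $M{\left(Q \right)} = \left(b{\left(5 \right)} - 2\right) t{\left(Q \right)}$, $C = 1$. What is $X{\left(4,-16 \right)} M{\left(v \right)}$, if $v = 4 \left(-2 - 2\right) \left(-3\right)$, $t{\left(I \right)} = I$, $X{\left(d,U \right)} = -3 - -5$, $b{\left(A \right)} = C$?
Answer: $-96$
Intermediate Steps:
$b{\left(A \right)} = 1$
$X{\left(d,U \right)} = 2$ ($X{\left(d,U \right)} = -3 + 5 = 2$)
$v = 48$ ($v = 4 \left(-4\right) \left(-3\right) = \left(-16\right) \left(-3\right) = 48$)
$M{\left(Q \right)} = - Q$ ($M{\left(Q \right)} = \left(1 - 2\right) Q = - Q$)
$X{\left(4,-16 \right)} M{\left(v \right)} = 2 \left(\left(-1\right) 48\right) = 2 \left(-48\right) = -96$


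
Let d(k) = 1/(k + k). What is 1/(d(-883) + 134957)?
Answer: 1766/238334061 ≈ 7.4098e-6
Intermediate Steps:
d(k) = 1/(2*k)
1/(d(-883) + 134957) = 1/((½)/(-883) + 134957) = 1/((½)*(-1/883) + 134957) = 1/(-1/1766 + 134957) = 1/(238334061/1766) = 1766/238334061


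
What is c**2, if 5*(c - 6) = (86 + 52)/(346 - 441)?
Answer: 7354944/225625 ≈ 32.598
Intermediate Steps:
c = 2712/475 (c = 6 + ((86 + 52)/(346 - 441))/5 = 6 + (138/(-95))/5 = 6 + (138*(-1/95))/5 = 6 + (1/5)*(-138/95) = 6 - 138/475 = 2712/475 ≈ 5.7095)
c**2 = (2712/475)**2 = 7354944/225625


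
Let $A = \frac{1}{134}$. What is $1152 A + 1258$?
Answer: $\frac{84862}{67} \approx 1266.6$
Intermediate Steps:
$A = \frac{1}{134} \approx 0.0074627$
$1152 A + 1258 = 1152 \cdot \frac{1}{134} + 1258 = \frac{576}{67} + 1258 = \frac{84862}{67}$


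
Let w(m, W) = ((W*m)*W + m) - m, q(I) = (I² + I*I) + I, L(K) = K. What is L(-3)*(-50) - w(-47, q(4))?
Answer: 61062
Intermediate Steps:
q(I) = I + 2*I² (q(I) = (I² + I²) + I = 2*I² + I = I + 2*I²)
w(m, W) = m*W² (w(m, W) = (m*W² + m) - m = (m + m*W²) - m = m*W²)
L(-3)*(-50) - w(-47, q(4)) = -3*(-50) - (-47)*(4*(1 + 2*4))² = 150 - (-47)*(4*(1 + 8))² = 150 - (-47)*(4*9)² = 150 - (-47)*36² = 150 - (-47)*1296 = 150 - 1*(-60912) = 150 + 60912 = 61062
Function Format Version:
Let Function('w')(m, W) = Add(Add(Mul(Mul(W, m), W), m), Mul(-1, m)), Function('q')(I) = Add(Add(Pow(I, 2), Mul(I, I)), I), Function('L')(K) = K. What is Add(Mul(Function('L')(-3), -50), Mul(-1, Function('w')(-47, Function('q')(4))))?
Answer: 61062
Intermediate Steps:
Function('q')(I) = Add(I, Mul(2, Pow(I, 2))) (Function('q')(I) = Add(Add(Pow(I, 2), Pow(I, 2)), I) = Add(Mul(2, Pow(I, 2)), I) = Add(I, Mul(2, Pow(I, 2))))
Function('w')(m, W) = Mul(m, Pow(W, 2)) (Function('w')(m, W) = Add(Add(Mul(m, Pow(W, 2)), m), Mul(-1, m)) = Add(Add(m, Mul(m, Pow(W, 2))), Mul(-1, m)) = Mul(m, Pow(W, 2)))
Add(Mul(Function('L')(-3), -50), Mul(-1, Function('w')(-47, Function('q')(4)))) = Add(Mul(-3, -50), Mul(-1, Mul(-47, Pow(Mul(4, Add(1, Mul(2, 4))), 2)))) = Add(150, Mul(-1, Mul(-47, Pow(Mul(4, Add(1, 8)), 2)))) = Add(150, Mul(-1, Mul(-47, Pow(Mul(4, 9), 2)))) = Add(150, Mul(-1, Mul(-47, Pow(36, 2)))) = Add(150, Mul(-1, Mul(-47, 1296))) = Add(150, Mul(-1, -60912)) = Add(150, 60912) = 61062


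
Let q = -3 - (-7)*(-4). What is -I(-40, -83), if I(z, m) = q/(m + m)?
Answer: -31/166 ≈ -0.18675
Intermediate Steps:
q = -31 (q = -3 - 1*28 = -3 - 28 = -31)
I(z, m) = -31/(2*m) (I(z, m) = -31/(m + m) = -31*1/(2*m) = -31/(2*m))
-I(-40, -83) = -(-31)/(2*(-83)) = -(-31)*(-1)/(2*83) = -1*31/166 = -31/166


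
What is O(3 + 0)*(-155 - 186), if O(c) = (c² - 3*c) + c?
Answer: -1023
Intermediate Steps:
O(c) = c² - 2*c
O(3 + 0)*(-155 - 186) = ((3 + 0)*(-2 + (3 + 0)))*(-155 - 186) = (3*(-2 + 3))*(-341) = (3*1)*(-341) = 3*(-341) = -1023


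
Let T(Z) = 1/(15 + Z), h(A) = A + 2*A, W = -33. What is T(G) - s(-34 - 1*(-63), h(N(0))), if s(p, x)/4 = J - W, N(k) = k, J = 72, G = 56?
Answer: -29819/71 ≈ -419.99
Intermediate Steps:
h(A) = 3*A
s(p, x) = 420 (s(p, x) = 4*(72 - 1*(-33)) = 4*(72 + 33) = 4*105 = 420)
T(G) - s(-34 - 1*(-63), h(N(0))) = 1/(15 + 56) - 1*420 = 1/71 - 420 = -29819/71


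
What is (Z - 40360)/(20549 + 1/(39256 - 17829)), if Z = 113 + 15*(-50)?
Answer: -79858429/40027584 ≈ -1.9951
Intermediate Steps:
Z = -637 (Z = 113 - 750 = -637)
(Z - 40360)/(20549 + 1/(39256 - 17829)) = (-637 - 40360)/(20549 + 1/(39256 - 17829)) = -40997/(20549 + 1/21427) = -40997/440303424/21427 = -40997*21427/440303424 = -79858429/40027584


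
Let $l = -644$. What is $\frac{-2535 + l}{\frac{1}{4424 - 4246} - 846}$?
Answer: $\frac{565862}{150587} \approx 3.7577$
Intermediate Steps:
$\frac{-2535 + l}{\frac{1}{4424 - 4246} - 846} = \frac{-2535 - 644}{\frac{1}{4424 - 4246} - 846} = - \frac{3179}{\frac{1}{178} - 846} = - \frac{3179}{- \frac{150587}{178}} = \left(-3179\right) \left(- \frac{178}{150587}\right) = \frac{565862}{150587}$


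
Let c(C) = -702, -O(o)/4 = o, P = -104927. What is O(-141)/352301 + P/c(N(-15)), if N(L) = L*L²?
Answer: 36966282955/247315302 ≈ 149.47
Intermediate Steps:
O(o) = -4*o
N(L) = L³
O(-141)/352301 + P/c(N(-15)) = -4*(-141)/352301 - 104927/(-702) = 564*(1/352301) - 104927*(-1/702) = 564/352301 + 104927/702 = 36966282955/247315302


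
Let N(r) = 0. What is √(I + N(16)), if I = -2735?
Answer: I*√2735 ≈ 52.297*I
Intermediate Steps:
√(I + N(16)) = √(-2735 + 0) = √(-2735) = I*√2735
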